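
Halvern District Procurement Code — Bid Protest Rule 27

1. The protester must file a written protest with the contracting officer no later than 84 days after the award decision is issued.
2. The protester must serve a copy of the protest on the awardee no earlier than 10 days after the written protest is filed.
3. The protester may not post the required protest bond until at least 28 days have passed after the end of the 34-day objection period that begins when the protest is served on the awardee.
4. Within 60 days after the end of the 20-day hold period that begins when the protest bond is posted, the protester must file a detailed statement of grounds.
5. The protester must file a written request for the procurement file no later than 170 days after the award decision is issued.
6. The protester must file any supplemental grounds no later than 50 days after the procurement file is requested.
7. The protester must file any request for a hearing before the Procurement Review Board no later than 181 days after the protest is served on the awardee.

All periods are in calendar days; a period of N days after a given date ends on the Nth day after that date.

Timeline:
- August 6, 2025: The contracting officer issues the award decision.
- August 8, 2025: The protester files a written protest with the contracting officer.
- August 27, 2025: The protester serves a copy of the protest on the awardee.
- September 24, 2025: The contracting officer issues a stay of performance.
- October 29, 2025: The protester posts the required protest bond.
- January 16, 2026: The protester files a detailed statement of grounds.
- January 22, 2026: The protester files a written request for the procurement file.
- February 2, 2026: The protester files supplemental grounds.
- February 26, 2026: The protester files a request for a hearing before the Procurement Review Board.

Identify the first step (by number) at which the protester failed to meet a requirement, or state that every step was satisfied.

Step 1: 84 days after August 6, 2025 (when the award decision is issued) is October 29, 2025; completed August 8, 2025, before the deadline.
Step 2: the earliest permitted date is 10 days after August 8, 2025 (when the written protest is filed), i.e. August 18, 2025; done August 27, 2025, after the minimum wait.
Step 3: the earliest permitted date is 28 days after September 30, 2025 (end of the 34-day objection period, which began when the protest is served on the awardee on August 27, 2025), i.e. October 28, 2025; done October 29, 2025, after the minimum wait.
Step 4: 60 days after November 18, 2025 (end of the 20-day hold period, which began when the protest bond is posted on October 29, 2025) is January 17, 2026; done January 16, 2026 — timely.
Step 5: 170 days after August 6, 2025 (when the award decision is issued) is January 23, 2026; completed January 22, 2026, before the deadline.
Step 6: 50 days after January 22, 2026 (when the procurement file is requested) is March 13, 2026; February 2, 2026 is within that limit.
Step 7: 181 days after August 27, 2025 (when the protest is served on the awardee) is February 24, 2026; not done until February 26, 2026, 2 days after the deadline.
Later steps need not be reached.

Step 7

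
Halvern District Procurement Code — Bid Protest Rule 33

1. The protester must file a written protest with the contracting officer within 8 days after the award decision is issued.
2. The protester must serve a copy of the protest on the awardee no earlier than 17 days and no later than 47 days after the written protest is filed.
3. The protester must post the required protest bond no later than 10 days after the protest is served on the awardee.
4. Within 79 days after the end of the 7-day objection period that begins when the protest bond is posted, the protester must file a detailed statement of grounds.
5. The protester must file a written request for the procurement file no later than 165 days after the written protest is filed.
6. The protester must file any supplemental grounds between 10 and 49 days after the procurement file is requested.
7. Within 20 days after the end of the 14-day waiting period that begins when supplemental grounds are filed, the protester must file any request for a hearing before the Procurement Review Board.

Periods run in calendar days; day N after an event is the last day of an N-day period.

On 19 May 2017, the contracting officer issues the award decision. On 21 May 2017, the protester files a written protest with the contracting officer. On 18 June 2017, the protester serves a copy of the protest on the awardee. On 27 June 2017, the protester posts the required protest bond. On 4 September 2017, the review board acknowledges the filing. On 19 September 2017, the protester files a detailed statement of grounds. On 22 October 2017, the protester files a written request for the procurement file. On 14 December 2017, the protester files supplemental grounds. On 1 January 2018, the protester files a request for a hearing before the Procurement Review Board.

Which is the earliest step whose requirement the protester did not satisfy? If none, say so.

Step 6

Step 1 — counting 8 days from 19 May 2017 (when the award decision is issued) gives a deadline of 27 May 2017; done 21 May 2017 — timely.
Step 2 — 17 and 47 days from 21 May 2017 (when the written protest is filed) are 7 June 2017 and 7 July 2017 respectively; done 18 June 2017, which is between those dates.
Step 3 — counting 10 days from 18 June 2017 (when the protest is served on the awardee) gives a deadline of 28 June 2017; completed 27 June 2017, before the deadline.
Step 4 — counting 79 days from 4 July 2017 (end of the 7-day objection period, which began when the protest bond is posted on 27 June 2017) gives a deadline of 21 September 2017; 19 September 2017 is within that limit.
Step 5 — counting 165 days from 21 May 2017 (when the written protest is filed) gives a deadline of 2 November 2017; done 22 October 2017 — timely.
Step 6 — 10 and 49 days from 22 October 2017 (when the procurement file is requested) are 1 November 2017 and 10 December 2017 respectively; done 14 December 2017 — 4 days after the window closed.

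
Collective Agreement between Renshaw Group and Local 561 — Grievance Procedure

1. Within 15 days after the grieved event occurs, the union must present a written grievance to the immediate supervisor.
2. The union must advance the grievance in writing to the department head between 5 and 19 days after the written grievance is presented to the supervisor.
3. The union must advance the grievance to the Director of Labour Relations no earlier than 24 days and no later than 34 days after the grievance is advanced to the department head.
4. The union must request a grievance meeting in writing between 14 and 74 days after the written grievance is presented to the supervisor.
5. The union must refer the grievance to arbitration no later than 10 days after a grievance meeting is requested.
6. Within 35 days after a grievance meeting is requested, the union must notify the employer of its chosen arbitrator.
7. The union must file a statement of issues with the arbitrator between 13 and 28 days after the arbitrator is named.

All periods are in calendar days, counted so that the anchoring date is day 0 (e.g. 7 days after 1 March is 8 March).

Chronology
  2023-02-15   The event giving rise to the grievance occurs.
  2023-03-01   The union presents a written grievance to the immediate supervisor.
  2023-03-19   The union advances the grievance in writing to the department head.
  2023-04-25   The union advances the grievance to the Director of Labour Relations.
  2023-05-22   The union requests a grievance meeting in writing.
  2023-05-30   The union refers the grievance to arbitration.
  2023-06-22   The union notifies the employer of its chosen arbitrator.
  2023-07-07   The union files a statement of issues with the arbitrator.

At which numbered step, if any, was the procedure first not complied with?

Step 3

Step 1 — counting 15 days from 2023-02-15 (when the grieved event occurs) gives a deadline of 2023-03-02; done 2023-03-01 — timely.
Step 2 — 5 and 19 days from 2023-03-01 (when the written grievance is presented to the supervisor) are 2023-03-06 and 2023-03-20 respectively; done 2023-03-19 — within the window.
Step 3 — 24 and 34 days from 2023-03-19 (when the grievance is advanced to the department head) are 2023-04-12 and 2023-04-22 respectively; 2023-04-25 is 3 days past the end of the window.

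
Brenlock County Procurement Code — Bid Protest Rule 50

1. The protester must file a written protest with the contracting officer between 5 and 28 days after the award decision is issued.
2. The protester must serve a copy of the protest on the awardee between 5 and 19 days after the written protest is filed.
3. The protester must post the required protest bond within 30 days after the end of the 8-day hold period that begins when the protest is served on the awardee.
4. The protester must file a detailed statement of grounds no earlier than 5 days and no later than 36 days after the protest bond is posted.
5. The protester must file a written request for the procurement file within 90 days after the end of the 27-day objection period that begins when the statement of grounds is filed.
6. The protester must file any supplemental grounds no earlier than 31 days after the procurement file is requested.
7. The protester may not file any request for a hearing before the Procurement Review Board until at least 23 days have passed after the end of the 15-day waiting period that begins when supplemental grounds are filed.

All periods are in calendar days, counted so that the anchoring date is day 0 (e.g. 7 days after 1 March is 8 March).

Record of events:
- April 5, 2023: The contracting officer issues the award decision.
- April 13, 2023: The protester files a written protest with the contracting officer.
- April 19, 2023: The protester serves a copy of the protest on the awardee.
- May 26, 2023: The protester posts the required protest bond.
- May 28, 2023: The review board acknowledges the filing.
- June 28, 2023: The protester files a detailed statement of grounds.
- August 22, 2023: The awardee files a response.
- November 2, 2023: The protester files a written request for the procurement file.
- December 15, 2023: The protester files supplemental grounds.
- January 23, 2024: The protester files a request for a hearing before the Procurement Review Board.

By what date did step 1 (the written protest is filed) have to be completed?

Step 1 runs from April 5, 2023, when the award decision is issued. The window is 5–28 days after April 5, 2023; it closes on May 3, 2023.

May 3, 2023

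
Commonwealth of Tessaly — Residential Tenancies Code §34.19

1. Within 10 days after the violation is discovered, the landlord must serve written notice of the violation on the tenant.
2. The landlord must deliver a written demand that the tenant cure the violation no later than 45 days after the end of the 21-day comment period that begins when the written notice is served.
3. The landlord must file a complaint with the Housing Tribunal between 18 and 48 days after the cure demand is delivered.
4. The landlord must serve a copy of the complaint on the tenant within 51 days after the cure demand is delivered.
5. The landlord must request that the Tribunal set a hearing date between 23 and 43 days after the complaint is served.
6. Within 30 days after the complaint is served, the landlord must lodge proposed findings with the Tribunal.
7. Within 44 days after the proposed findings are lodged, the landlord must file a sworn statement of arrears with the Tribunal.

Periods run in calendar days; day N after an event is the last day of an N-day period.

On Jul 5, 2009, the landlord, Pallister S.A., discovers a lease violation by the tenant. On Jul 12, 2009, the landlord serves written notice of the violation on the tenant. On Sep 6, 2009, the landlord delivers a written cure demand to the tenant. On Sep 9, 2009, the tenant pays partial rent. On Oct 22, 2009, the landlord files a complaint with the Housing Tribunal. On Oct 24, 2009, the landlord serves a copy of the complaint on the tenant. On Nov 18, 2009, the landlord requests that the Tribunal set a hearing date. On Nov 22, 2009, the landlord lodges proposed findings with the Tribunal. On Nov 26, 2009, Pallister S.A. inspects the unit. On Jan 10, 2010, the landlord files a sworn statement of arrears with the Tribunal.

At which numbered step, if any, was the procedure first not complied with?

Step 1 — counting 10 days from Jul 5, 2009 (when the violation is discovered) gives a deadline of Jul 15, 2009; Jul 12, 2009 is within that limit.
Step 2 — counting 45 days from Aug 2, 2009 (end of the 21-day comment period, which began when the written notice is served on Jul 12, 2009) gives a deadline of Sep 16, 2009; completed Sep 6, 2009, before the deadline.
Step 3 — 18 and 48 days from Sep 6, 2009 (when the cure demand is delivered) are Sep 24, 2009 and Oct 24, 2009 respectively; done Oct 22, 2009 — within the window.
Step 4 — counting 51 days from Sep 6, 2009 (when the cure demand is delivered) gives a deadline of Oct 27, 2009; done Oct 24, 2009 — timely.
Step 5 — 23 and 43 days from Oct 24, 2009 (when the complaint is served) are Nov 16, 2009 and Dec 6, 2009 respectively; done Nov 18, 2009, which is between those dates.
Step 6 — counting 30 days from Oct 24, 2009 (when the complaint is served) gives a deadline of Nov 23, 2009; completed Nov 22, 2009, before the deadline.
Step 7 — counting 44 days from Nov 22, 2009 (when the proposed findings are lodged) gives a deadline of Jan 5, 2010; Jan 10, 2010 misses that deadline by 5 days.
That is the first point of non-compliance.

Step 7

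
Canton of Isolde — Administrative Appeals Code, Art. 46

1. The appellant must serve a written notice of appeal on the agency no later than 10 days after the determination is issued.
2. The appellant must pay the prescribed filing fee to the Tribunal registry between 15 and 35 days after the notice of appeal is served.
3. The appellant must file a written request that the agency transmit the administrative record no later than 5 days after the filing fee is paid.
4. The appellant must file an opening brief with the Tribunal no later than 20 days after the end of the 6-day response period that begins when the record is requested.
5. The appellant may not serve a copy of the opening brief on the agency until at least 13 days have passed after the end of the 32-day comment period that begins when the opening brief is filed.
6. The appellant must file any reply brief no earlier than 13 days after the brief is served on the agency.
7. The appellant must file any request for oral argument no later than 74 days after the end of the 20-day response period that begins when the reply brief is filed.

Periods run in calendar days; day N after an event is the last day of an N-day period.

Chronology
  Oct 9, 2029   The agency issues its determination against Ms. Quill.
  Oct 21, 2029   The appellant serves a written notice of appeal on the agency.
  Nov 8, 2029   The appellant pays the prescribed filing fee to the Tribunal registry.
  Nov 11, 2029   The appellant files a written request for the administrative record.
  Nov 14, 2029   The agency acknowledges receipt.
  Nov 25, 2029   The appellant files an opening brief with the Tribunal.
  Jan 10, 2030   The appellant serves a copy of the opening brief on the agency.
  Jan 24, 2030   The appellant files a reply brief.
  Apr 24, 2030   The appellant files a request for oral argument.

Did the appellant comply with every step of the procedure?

(1) due by Oct 9, 2029 + 10 days = Oct 19, 2029; done Oct 21, 2029 — 2 days late.

No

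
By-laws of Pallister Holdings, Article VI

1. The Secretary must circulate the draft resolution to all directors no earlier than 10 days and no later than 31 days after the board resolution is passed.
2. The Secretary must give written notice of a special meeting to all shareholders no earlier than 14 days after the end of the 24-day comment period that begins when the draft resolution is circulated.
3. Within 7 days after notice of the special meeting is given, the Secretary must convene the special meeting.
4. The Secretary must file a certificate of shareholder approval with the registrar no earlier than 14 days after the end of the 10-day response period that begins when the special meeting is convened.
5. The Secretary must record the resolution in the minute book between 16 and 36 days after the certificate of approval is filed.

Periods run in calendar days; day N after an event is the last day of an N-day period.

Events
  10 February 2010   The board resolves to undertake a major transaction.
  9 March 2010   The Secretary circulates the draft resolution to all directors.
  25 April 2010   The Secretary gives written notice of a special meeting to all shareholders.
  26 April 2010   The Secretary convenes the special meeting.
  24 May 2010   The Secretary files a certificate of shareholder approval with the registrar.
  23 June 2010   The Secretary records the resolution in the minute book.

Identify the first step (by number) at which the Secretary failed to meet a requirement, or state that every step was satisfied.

Step 1 — 10 and 31 days from 10 February 2010 (when the board resolution is passed) are 20 February 2010 and 13 March 2010 respectively; done 9 March 2010 — within the window.
Step 2 — must wait 14 days from 2 April 2010 (end of the 24-day comment period, which began when the draft resolution is circulated on 9 March 2010), so not before 16 April 2010; done 25 April 2010 — permitted.
Step 3 — counting 7 days from 25 April 2010 (when notice of the special meeting is given) gives a deadline of 2 May 2010; completed 26 April 2010, before the deadline.
Step 4 — must wait 14 days from 6 May 2010 (end of the 10-day response period, which began when the special meeting is convened on 26 April 2010), so not before 20 May 2010; done 24 May 2010, after the minimum wait.
Step 5 — 16 and 36 days from 24 May 2010 (when the certificate of approval is filed) are 9 June 2010 and 29 June 2010 respectively; done 23 June 2010 — within the window.

None — every step was satisfied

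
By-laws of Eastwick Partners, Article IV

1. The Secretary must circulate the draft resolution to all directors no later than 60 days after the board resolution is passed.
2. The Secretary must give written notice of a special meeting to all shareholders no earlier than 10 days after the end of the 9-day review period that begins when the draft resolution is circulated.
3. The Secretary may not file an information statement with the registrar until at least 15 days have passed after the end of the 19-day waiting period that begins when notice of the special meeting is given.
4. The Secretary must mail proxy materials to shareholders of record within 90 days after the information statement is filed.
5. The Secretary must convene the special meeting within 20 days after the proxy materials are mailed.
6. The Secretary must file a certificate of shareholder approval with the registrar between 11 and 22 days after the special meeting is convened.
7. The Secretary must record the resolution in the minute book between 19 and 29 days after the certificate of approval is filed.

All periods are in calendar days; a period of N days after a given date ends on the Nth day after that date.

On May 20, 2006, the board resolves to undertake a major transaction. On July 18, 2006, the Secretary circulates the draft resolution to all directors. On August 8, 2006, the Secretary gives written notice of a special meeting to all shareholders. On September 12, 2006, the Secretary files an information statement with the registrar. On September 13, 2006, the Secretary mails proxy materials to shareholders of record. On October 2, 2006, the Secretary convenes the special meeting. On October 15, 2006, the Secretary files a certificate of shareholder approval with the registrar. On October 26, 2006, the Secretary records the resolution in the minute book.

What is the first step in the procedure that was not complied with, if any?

Step 1: 60 days after May 20, 2006 (when the board resolution is passed) is July 19, 2006; July 18, 2006 is within that limit.
Step 2: the earliest permitted date is 10 days after July 27, 2006 (end of the 9-day review period, which began when the draft resolution is circulated on July 18, 2006), i.e. August 6, 2006; August 8, 2006 is on or after that date.
Step 3: the earliest permitted date is 15 days after August 27, 2006 (end of the 19-day waiting period, which began when notice of the special meeting is given on August 8, 2006), i.e. September 11, 2006; done September 12, 2006 — permitted.
Step 4: 90 days after September 12, 2006 (when the information statement is filed) is December 11, 2006; completed September 13, 2006, before the deadline.
Step 5: 20 days after September 13, 2006 (when the proxy materials are mailed) is October 3, 2006; done October 2, 2006 — timely.
Step 6: the window is 11–22 days after October 2, 2006 (when the special meeting is convened), so October 13, 2006 through October 24, 2006; October 15, 2006 falls inside that range.
Step 7: the window is 19–29 days after October 15, 2006 (when the certificate of approval is filed), so November 3, 2006 through November 13, 2006; October 26, 2006 is 8 days too early.
No need to go further; step 7 was not satisfied.

Step 7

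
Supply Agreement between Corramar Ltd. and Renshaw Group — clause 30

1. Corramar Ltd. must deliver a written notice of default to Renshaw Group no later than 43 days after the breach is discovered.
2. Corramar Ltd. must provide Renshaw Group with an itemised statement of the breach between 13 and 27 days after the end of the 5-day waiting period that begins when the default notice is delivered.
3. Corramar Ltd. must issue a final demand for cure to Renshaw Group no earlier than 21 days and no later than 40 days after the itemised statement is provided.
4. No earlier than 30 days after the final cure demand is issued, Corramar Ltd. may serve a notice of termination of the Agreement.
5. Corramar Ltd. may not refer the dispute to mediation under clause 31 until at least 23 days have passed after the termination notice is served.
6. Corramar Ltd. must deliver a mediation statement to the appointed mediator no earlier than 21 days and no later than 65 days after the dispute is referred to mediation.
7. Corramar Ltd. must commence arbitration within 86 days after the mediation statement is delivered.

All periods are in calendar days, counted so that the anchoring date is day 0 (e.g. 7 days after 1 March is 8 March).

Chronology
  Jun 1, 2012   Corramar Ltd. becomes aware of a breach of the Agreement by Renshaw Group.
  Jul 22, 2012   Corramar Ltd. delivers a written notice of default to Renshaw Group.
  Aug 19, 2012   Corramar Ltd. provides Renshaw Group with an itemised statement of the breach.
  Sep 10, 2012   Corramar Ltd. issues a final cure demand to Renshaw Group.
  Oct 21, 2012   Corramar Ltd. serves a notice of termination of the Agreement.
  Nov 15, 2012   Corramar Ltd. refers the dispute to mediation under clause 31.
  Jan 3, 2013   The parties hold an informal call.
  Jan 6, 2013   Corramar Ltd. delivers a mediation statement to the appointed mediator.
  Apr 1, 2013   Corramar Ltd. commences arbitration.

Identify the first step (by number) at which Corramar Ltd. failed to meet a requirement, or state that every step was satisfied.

Step 1

(1) due by Jun 1, 2012 + 43 days = Jul 14, 2012; done Jul 22, 2012 — 8 days late.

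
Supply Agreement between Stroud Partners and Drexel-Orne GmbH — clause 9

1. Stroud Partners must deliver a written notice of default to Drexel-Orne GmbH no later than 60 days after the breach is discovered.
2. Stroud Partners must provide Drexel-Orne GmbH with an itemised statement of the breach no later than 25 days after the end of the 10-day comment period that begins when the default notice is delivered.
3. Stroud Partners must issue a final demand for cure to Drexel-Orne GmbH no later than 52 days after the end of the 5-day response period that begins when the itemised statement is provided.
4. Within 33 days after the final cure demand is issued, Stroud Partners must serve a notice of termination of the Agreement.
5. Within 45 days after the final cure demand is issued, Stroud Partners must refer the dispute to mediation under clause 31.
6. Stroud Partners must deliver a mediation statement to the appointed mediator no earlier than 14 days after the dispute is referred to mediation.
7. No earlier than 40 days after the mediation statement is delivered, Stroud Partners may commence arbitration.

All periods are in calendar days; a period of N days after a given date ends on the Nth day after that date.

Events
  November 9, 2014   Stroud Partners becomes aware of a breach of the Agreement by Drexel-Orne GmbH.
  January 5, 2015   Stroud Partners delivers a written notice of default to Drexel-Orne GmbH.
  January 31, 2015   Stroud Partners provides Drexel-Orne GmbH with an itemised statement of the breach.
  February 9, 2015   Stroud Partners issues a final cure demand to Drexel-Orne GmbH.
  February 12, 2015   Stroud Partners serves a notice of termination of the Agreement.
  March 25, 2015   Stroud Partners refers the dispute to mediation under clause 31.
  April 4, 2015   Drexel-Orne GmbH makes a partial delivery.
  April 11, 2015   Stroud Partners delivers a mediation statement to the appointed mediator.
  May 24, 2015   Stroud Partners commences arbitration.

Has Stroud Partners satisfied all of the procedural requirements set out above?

Yes

Step 1 — counting 60 days from November 9, 2014 (when the breach is discovered) gives a deadline of January 8, 2015; January 5, 2015 is within that limit.
Step 2 — counting 25 days from January 15, 2015 (end of the 10-day comment period, which began when the default notice is delivered on January 5, 2015) gives a deadline of February 9, 2015; done January 31, 2015 — timely.
Step 3 — counting 52 days from February 5, 2015 (end of the 5-day response period, which began when the itemised statement is provided on January 31, 2015) gives a deadline of March 29, 2015; February 9, 2015 is within that limit.
Step 4 — counting 33 days from February 9, 2015 (when the final cure demand is issued) gives a deadline of March 14, 2015; February 12, 2015 is within that limit.
Step 5 — counting 45 days from February 9, 2015 (when the final cure demand is issued) gives a deadline of March 26, 2015; done March 25, 2015 — timely.
Step 6 — must wait 14 days from March 25, 2015 (when the dispute is referred to mediation), so not before April 8, 2015; April 11, 2015 is on or after that date.
Step 7 — must wait 40 days from April 11, 2015 (when the mediation statement is delivered), so not before May 21, 2015; done May 24, 2015, after the minimum wait.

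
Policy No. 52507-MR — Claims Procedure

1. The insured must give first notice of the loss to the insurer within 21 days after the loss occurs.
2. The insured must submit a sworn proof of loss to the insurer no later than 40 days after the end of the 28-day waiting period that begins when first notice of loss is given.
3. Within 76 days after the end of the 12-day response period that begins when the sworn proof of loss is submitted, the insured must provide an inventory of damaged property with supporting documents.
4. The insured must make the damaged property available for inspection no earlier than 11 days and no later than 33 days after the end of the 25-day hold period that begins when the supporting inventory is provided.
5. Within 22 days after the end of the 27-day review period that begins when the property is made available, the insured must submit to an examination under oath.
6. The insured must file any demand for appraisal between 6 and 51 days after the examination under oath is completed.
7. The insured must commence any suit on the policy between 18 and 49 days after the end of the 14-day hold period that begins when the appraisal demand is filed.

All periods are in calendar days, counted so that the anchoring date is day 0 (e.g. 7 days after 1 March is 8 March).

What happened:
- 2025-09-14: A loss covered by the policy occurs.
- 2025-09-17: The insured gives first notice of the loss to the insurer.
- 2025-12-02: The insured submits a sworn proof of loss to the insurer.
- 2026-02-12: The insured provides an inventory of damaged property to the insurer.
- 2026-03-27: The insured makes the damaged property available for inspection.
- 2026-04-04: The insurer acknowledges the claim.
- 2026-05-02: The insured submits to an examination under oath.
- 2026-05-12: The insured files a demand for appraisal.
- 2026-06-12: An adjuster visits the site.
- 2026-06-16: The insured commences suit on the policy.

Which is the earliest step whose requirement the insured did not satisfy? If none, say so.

Step 2

(1) due by 2025-09-14 + 21 days = 2025-10-05; completed 2025-09-17, before the deadline.
(2) due by 2025-10-15 + 40 days = 2025-11-24; not done until 2025-12-02, 8 days after the deadline.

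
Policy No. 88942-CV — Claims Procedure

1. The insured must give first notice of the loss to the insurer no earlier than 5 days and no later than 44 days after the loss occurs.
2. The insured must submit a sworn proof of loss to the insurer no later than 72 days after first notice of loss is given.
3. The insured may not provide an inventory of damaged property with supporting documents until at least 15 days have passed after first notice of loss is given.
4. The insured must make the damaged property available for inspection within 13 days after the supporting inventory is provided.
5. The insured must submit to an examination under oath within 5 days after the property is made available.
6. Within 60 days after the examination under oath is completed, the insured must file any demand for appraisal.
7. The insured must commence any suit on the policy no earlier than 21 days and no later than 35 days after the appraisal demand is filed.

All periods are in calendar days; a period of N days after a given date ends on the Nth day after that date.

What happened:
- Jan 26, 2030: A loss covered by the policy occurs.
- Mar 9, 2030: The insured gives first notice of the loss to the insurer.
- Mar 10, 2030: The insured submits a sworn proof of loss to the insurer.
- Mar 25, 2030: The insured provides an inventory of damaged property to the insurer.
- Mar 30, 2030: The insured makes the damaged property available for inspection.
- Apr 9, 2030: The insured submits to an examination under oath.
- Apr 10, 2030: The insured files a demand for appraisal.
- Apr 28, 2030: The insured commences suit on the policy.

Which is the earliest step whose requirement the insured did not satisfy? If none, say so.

Step 1 — 5 and 44 days from Jan 26, 2030 (when the loss occurs) are Jan 31, 2030 and Mar 11, 2030 respectively; done Mar 9, 2030 — within the window.
Step 2 — counting 72 days from Mar 9, 2030 (when first notice of loss is given) gives a deadline of May 20, 2030; Mar 10, 2030 is within that limit.
Step 3 — must wait 15 days from Mar 9, 2030 (when first notice of loss is given), so not before Mar 24, 2030; done Mar 25, 2030 — permitted.
Step 4 — counting 13 days from Mar 25, 2030 (when the supporting inventory is provided) gives a deadline of Apr 7, 2030; Mar 30, 2030 is within that limit.
Step 5 — counting 5 days from Mar 30, 2030 (when the property is made available) gives a deadline of Apr 4, 2030; not done until Apr 9, 2030, 5 days after the deadline.

Step 5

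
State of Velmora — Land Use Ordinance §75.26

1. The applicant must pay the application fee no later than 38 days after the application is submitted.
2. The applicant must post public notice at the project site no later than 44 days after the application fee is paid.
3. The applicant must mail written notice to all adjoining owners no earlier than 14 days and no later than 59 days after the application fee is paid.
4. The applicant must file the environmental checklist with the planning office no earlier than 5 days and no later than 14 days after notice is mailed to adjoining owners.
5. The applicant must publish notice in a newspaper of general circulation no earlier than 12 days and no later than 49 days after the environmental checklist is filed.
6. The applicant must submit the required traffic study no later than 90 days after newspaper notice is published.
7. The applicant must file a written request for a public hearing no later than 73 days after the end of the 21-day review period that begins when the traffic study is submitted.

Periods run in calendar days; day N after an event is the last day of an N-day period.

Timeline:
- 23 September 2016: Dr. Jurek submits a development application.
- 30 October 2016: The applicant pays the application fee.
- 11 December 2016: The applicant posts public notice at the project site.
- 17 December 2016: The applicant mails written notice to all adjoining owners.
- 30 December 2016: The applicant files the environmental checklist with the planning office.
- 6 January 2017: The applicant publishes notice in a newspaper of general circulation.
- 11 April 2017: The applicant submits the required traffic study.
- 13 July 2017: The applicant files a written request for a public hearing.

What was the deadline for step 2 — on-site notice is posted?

Step 2 runs from 30 October 2016, when the application fee is paid. 44 days after 30 October 2016 is 13 December 2016.

13 December 2016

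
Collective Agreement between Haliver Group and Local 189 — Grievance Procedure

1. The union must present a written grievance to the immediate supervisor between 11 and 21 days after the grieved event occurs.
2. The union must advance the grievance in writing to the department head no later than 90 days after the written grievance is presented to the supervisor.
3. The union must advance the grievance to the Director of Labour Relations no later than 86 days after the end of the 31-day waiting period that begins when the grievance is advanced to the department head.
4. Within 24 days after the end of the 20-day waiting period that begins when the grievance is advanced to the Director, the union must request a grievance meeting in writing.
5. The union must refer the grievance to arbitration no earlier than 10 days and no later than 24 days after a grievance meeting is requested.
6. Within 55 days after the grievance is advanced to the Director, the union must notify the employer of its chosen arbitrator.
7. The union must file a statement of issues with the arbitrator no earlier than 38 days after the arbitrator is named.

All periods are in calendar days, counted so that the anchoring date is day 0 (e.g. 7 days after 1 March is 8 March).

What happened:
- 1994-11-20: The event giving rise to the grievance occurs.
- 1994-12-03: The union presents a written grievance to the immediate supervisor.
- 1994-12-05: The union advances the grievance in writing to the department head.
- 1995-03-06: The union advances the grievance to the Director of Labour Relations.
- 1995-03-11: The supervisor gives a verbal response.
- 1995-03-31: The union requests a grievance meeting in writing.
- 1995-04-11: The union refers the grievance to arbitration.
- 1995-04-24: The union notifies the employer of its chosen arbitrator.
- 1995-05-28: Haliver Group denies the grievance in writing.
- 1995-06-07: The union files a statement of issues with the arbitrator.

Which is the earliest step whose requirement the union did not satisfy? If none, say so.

Step 1 — 11 and 21 days from 1994-11-20 (when the grieved event occurs) are 1994-12-01 and 1994-12-11 respectively; 1994-12-03 falls inside that range.
Step 2 — counting 90 days from 1994-12-03 (when the written grievance is presented to the supervisor) gives a deadline of 1995-03-03; completed 1994-12-05, before the deadline.
Step 3 — counting 86 days from 1995-01-05 (end of the 31-day waiting period, which began when the grievance is advanced to the department head on 1994-12-05) gives a deadline of 1995-04-01; completed 1995-03-06, before the deadline.
Step 4 — counting 24 days from 1995-03-26 (end of the 20-day waiting period, which began when the grievance is advanced to the Director on 1995-03-06) gives a deadline of 1995-04-19; done 1995-03-31 — timely.
Step 5 — 10 and 24 days from 1995-03-31 (when a grievance meeting is requested) are 1995-04-10 and 1995-04-24 respectively; 1995-04-11 falls inside that range.
Step 6 — counting 55 days from 1995-03-06 (when the grievance is advanced to the Director) gives a deadline of 1995-04-30; completed 1995-04-24, before the deadline.
Step 7 — must wait 38 days from 1995-04-24 (when the arbitrator is named), so not before 1995-06-01; done 1995-06-07, after the minimum wait.

None — every step was satisfied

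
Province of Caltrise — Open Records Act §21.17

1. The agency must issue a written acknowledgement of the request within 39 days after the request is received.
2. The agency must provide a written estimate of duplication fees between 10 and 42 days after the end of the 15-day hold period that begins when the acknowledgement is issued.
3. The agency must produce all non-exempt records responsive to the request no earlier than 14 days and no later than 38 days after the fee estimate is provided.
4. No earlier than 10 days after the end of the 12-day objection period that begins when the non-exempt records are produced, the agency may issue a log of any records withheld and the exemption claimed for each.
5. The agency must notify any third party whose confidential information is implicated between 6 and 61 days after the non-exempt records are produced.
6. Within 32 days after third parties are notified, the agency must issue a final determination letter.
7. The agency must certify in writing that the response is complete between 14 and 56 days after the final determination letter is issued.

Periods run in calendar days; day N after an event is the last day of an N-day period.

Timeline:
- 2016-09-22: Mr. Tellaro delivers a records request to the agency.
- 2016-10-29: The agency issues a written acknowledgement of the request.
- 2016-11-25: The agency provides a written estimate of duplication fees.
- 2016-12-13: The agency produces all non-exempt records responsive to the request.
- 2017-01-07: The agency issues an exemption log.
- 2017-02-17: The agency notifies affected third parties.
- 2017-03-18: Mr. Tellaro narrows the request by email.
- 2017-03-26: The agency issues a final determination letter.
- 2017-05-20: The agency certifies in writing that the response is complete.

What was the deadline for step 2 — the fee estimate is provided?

2016-12-25

The acknowledgement is issued on 2016-10-29; the 15-day hold period therefore ends 2016-11-13, and step 2 runs from that date. The window is 10–42 days after 2016-11-13; it closes on 2016-12-25.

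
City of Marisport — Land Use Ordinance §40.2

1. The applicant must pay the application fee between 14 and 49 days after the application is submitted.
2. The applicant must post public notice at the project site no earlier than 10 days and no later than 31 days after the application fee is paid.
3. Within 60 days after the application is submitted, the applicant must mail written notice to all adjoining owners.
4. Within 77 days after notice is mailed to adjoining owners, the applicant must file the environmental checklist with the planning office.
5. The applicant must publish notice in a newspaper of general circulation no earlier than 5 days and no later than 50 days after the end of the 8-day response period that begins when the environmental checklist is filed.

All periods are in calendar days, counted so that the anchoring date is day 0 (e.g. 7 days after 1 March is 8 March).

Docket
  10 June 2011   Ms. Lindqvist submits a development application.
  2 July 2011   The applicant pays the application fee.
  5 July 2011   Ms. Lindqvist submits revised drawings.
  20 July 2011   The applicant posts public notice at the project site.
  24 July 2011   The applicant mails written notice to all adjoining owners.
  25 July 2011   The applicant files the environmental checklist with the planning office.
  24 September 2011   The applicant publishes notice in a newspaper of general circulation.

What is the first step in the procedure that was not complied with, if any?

(1) the permitted window runs from 10 June 2011 + 14 = 24 June 2011 to 10 June 2011 + 49 = 29 July 2011; 2 July 2011 falls inside that range.
(2) the permitted window runs from 2 July 2011 + 10 = 12 July 2011 to 2 July 2011 + 31 = 2 August 2011; 20 July 2011 falls inside that range.
(3) due by 10 June 2011 + 60 days = 9 August 2011; 24 July 2011 is within that limit.
(4) due by 24 July 2011 + 77 days = 9 October 2011; done 25 July 2011 — timely.
(5) the permitted window runs from 2 August 2011 + 5 = 7 August 2011 to 2 August 2011 + 50 = 21 September 2011; 24 September 2011 is 3 days past the end of the window.
That is the first point of non-compliance.

Step 5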